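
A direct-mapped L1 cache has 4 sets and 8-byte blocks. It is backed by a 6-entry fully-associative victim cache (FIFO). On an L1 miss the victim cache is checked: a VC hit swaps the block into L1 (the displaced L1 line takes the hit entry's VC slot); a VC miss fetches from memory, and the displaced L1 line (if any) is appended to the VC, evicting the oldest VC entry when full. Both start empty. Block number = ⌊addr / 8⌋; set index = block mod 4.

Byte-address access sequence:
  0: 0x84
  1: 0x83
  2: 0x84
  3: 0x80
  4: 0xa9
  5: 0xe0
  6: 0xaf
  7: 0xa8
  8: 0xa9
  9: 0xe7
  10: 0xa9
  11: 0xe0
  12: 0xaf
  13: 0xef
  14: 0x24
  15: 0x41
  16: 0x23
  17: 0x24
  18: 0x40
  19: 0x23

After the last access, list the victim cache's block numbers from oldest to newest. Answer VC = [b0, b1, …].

  [0] addr=0x84 blk=16 s=0: MISS | VC []
  [1] addr=0x83 blk=16 s=0: L1-HIT | VC []
  [2] addr=0x84 blk=16 s=0: L1-HIT | VC []
  [3] addr=0x80 blk=16 s=0: L1-HIT | VC []
  [4] addr=0xa9 blk=21 s=1: MISS | VC []
  [5] addr=0xe0 blk=28 s=0: MISS | VC [16]
  [6] addr=0xaf blk=21 s=1: L1-HIT | VC [16]
  [7] addr=0xa8 blk=21 s=1: L1-HIT | VC [16]
  [8] addr=0xa9 blk=21 s=1: L1-HIT | VC [16]
  [9] addr=0xe7 blk=28 s=0: L1-HIT | VC [16]
  [10] addr=0xa9 blk=21 s=1: L1-HIT | VC [16]
  [11] addr=0xe0 blk=28 s=0: L1-HIT | VC [16]
  [12] addr=0xaf blk=21 s=1: L1-HIT | VC [16]
  [13] addr=0xef blk=29 s=1: MISS | VC [16, 21]
  [14] addr=0x24 blk=4 s=0: MISS | VC [16, 21, 28]
  [15] addr=0x41 blk=8 s=0: MISS | VC [16, 21, 28, 4]
  [16] addr=0x23 blk=4 s=0: VC-HIT | VC [16, 21, 28, 8]
  [17] addr=0x24 blk=4 s=0: L1-HIT | VC [16, 21, 28, 8]
  [18] addr=0x40 blk=8 s=0: VC-HIT | VC [16, 21, 28, 4]
  [19] addr=0x23 blk=4 s=0: VC-HIT | VC [16, 21, 28, 8]

VC = [16, 21, 28, 8]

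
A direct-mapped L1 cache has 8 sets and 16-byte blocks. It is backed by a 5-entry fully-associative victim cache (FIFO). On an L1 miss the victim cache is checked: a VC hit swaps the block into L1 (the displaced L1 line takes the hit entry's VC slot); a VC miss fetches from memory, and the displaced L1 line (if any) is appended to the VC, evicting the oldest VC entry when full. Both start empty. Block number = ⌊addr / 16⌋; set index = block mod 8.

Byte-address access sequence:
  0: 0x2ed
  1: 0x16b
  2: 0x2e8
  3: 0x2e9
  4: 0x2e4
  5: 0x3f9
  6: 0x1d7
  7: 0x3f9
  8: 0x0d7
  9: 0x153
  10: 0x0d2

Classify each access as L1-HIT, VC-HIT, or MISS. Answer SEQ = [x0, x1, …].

SEQ = [MISS, MISS, VC-HIT, L1-HIT, L1-HIT, MISS, MISS, L1-HIT, MISS, MISS, VC-HIT]

#0 0x2ed→b46/s6 MISS; vc=[]
#1 0x16b→b22/s6 MISS; vc=[46]
#2 0x2e8→b46/s6 VC-HIT; vc=[22]
#3 0x2e9→b46/s6 L1-HIT; vc=[22]
#4 0x2e4→b46/s6 L1-HIT; vc=[22]
#5 0x3f9→b63/s7 MISS; vc=[22]
#6 0x1d7→b29/s5 MISS; vc=[22]
#7 0x3f9→b63/s7 L1-HIT; vc=[22]
#8 0xd7→b13/s5 MISS; vc=[22,29]
#9 0x153→b21/s5 MISS; vc=[22,29,13]
#10 0xd2→b13/s5 VC-HIT; vc=[22,29,21]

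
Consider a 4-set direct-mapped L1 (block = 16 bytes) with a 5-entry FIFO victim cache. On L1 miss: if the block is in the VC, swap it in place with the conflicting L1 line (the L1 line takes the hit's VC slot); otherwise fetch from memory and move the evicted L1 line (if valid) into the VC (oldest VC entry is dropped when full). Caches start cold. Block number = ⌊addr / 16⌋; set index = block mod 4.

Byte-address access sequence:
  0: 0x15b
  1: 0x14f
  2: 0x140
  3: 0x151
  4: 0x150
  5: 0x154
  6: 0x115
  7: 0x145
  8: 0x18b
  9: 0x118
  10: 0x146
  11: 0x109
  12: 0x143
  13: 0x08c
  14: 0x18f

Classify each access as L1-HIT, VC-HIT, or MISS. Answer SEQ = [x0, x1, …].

SEQ = [MISS, MISS, L1-HIT, L1-HIT, L1-HIT, L1-HIT, MISS, L1-HIT, MISS, L1-HIT, VC-HIT, MISS, VC-HIT, MISS, VC-HIT]

  [0] addr=0x15b blk=21 s=1: MISS | VC []
  [1] addr=0x14f blk=20 s=0: MISS | VC []
  [2] addr=0x140 blk=20 s=0: L1-HIT | VC []
  [3] addr=0x151 blk=21 s=1: L1-HIT | VC []
  [4] addr=0x150 blk=21 s=1: L1-HIT | VC []
  [5] addr=0x154 blk=21 s=1: L1-HIT | VC []
  [6] addr=0x115 blk=17 s=1: MISS | VC [21]
  [7] addr=0x145 blk=20 s=0: L1-HIT | VC [21]
  [8] addr=0x18b blk=24 s=0: MISS | VC [21, 20]
  [9] addr=0x118 blk=17 s=1: L1-HIT | VC [21, 20]
  [10] addr=0x146 blk=20 s=0: VC-HIT | VC [21, 24]
  [11] addr=0x109 blk=16 s=0: MISS | VC [21, 24, 20]
  [12] addr=0x143 blk=20 s=0: VC-HIT | VC [21, 24, 16]
  [13] addr=0x8c blk=8 s=0: MISS | VC [21, 24, 16, 20]
  [14] addr=0x18f blk=24 s=0: VC-HIT | VC [21, 8, 16, 20]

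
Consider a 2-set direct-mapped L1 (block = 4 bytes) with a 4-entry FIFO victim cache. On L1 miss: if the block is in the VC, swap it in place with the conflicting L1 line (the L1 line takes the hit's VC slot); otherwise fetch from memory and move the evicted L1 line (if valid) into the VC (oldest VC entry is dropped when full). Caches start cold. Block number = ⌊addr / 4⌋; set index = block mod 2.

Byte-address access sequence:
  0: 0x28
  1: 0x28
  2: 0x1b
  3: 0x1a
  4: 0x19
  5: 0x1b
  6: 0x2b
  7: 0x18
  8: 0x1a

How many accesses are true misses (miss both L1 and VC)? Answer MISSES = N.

  [0] addr=0x28 blk=10 s=0: MISS | VC []
  [1] addr=0x28 blk=10 s=0: L1-HIT | VC []
  [2] addr=0x1b blk=6 s=0: MISS | VC [10]
  [3] addr=0x1a blk=6 s=0: L1-HIT | VC [10]
  [4] addr=0x19 blk=6 s=0: L1-HIT | VC [10]
  [5] addr=0x1b blk=6 s=0: L1-HIT | VC [10]
  [6] addr=0x2b blk=10 s=0: VC-HIT | VC [6]
  [7] addr=0x18 blk=6 s=0: VC-HIT | VC [10]
  [8] addr=0x1a blk=6 s=0: L1-HIT | VC [10]

MISSES = 2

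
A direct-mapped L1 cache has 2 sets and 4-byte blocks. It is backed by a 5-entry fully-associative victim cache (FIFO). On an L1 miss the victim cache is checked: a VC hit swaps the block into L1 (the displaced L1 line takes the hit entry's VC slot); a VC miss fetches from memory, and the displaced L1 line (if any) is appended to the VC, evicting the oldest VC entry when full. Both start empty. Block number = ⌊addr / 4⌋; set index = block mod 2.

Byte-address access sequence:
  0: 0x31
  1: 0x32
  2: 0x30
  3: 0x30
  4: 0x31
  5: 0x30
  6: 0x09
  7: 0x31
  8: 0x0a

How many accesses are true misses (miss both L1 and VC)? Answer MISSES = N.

#0 0x31→b12/s0 MISS; vc=[]
#1 0x32→b12/s0 L1-HIT; vc=[]
#2 0x30→b12/s0 L1-HIT; vc=[]
#3 0x30→b12/s0 L1-HIT; vc=[]
#4 0x31→b12/s0 L1-HIT; vc=[]
#5 0x30→b12/s0 L1-HIT; vc=[]
#6 0x9→b2/s0 MISS; vc=[12]
#7 0x31→b12/s0 VC-HIT; vc=[2]
#8 0xa→b2/s0 VC-HIT; vc=[12]

MISSES = 2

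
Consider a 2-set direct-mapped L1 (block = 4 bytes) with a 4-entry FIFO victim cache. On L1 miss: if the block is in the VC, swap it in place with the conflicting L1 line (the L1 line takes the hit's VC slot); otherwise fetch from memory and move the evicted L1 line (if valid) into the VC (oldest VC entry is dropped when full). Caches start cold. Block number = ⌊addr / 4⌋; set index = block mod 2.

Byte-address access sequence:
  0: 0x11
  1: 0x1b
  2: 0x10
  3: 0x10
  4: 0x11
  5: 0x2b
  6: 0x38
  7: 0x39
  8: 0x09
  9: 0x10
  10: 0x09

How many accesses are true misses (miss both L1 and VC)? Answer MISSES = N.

#0 0x11→b4/s0 MISS; vc=[]
#1 0x1b→b6/s0 MISS; vc=[4]
#2 0x10→b4/s0 VC-HIT; vc=[6]
#3 0x10→b4/s0 L1-HIT; vc=[6]
#4 0x11→b4/s0 L1-HIT; vc=[6]
#5 0x2b→b10/s0 MISS; vc=[6,4]
#6 0x38→b14/s0 MISS; vc=[6,4,10]
#7 0x39→b14/s0 L1-HIT; vc=[6,4,10]
#8 0x9→b2/s0 MISS; vc=[6,4,10,14]
#9 0x10→b4/s0 VC-HIT; vc=[6,2,10,14]
#10 0x9→b2/s0 VC-HIT; vc=[6,4,10,14]

MISSES = 5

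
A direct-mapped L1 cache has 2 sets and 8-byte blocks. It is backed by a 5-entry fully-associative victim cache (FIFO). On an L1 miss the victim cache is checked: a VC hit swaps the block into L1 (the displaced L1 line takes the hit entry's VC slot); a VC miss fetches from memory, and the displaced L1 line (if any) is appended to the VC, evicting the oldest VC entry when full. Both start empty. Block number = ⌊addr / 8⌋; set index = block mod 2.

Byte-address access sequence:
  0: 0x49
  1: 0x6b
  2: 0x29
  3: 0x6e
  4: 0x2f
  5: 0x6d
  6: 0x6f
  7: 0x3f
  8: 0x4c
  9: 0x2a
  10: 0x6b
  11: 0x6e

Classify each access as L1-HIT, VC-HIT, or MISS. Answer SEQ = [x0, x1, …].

  [0] addr=0x49 blk=9 s=1: MISS | VC []
  [1] addr=0x6b blk=13 s=1: MISS | VC [9]
  [2] addr=0x29 blk=5 s=1: MISS | VC [9, 13]
  [3] addr=0x6e blk=13 s=1: VC-HIT | VC [9, 5]
  [4] addr=0x2f blk=5 s=1: VC-HIT | VC [9, 13]
  [5] addr=0x6d blk=13 s=1: VC-HIT | VC [9, 5]
  [6] addr=0x6f blk=13 s=1: L1-HIT | VC [9, 5]
  [7] addr=0x3f blk=7 s=1: MISS | VC [9, 5, 13]
  [8] addr=0x4c blk=9 s=1: VC-HIT | VC [7, 5, 13]
  [9] addr=0x2a blk=5 s=1: VC-HIT | VC [7, 9, 13]
  [10] addr=0x6b blk=13 s=1: VC-HIT | VC [7, 9, 5]
  [11] addr=0x6e blk=13 s=1: L1-HIT | VC [7, 9, 5]

SEQ = [MISS, MISS, MISS, VC-HIT, VC-HIT, VC-HIT, L1-HIT, MISS, VC-HIT, VC-HIT, VC-HIT, L1-HIT]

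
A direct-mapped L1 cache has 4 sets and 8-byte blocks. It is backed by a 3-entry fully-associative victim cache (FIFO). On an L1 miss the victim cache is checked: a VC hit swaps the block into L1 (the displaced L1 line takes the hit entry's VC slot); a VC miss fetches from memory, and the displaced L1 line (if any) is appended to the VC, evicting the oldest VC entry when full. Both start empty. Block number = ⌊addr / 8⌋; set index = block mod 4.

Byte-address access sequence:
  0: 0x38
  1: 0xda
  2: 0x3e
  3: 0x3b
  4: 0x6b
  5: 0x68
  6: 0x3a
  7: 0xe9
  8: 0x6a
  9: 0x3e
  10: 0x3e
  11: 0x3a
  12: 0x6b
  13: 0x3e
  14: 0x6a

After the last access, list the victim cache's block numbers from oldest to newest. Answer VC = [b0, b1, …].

VC = [27, 29]

  [0] addr=0x38 blk=7 s=3: MISS | VC []
  [1] addr=0xda blk=27 s=3: MISS | VC [7]
  [2] addr=0x3e blk=7 s=3: VC-HIT | VC [27]
  [3] addr=0x3b blk=7 s=3: L1-HIT | VC [27]
  [4] addr=0x6b blk=13 s=1: MISS | VC [27]
  [5] addr=0x68 blk=13 s=1: L1-HIT | VC [27]
  [6] addr=0x3a blk=7 s=3: L1-HIT | VC [27]
  [7] addr=0xe9 blk=29 s=1: MISS | VC [27, 13]
  [8] addr=0x6a blk=13 s=1: VC-HIT | VC [27, 29]
  [9] addr=0x3e blk=7 s=3: L1-HIT | VC [27, 29]
  [10] addr=0x3e blk=7 s=3: L1-HIT | VC [27, 29]
  [11] addr=0x3a blk=7 s=3: L1-HIT | VC [27, 29]
  [12] addr=0x6b blk=13 s=1: L1-HIT | VC [27, 29]
  [13] addr=0x3e blk=7 s=3: L1-HIT | VC [27, 29]
  [14] addr=0x6a blk=13 s=1: L1-HIT | VC [27, 29]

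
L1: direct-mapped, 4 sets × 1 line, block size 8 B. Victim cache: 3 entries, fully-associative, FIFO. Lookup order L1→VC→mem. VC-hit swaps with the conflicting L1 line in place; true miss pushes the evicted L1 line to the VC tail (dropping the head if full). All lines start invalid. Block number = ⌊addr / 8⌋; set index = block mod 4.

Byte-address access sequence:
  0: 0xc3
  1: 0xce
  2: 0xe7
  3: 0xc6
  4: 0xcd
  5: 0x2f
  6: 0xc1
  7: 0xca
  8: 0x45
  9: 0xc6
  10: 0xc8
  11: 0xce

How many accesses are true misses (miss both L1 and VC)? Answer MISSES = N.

MISSES = 5

  [0] addr=0xc3 blk=24 s=0: MISS | VC []
  [1] addr=0xce blk=25 s=1: MISS | VC []
  [2] addr=0xe7 blk=28 s=0: MISS | VC [24]
  [3] addr=0xc6 blk=24 s=0: VC-HIT | VC [28]
  [4] addr=0xcd blk=25 s=1: L1-HIT | VC [28]
  [5] addr=0x2f blk=5 s=1: MISS | VC [28, 25]
  [6] addr=0xc1 blk=24 s=0: L1-HIT | VC [28, 25]
  [7] addr=0xca blk=25 s=1: VC-HIT | VC [28, 5]
  [8] addr=0x45 blk=8 s=0: MISS | VC [28, 5, 24]
  [9] addr=0xc6 blk=24 s=0: VC-HIT | VC [28, 5, 8]
  [10] addr=0xc8 blk=25 s=1: L1-HIT | VC [28, 5, 8]
  [11] addr=0xce blk=25 s=1: L1-HIT | VC [28, 5, 8]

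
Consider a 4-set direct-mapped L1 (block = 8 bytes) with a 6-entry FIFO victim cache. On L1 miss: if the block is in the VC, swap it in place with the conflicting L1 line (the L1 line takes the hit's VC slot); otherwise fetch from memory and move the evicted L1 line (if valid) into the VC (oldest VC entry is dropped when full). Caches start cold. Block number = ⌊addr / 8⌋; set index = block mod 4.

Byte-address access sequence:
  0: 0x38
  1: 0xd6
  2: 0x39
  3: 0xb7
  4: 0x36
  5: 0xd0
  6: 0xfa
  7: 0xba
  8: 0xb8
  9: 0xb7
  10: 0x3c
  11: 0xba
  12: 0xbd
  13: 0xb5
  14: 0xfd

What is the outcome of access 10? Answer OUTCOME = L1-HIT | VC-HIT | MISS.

OUTCOME = VC-HIT

  [0] addr=0x38 blk=7 s=3: MISS | VC []
  [1] addr=0xd6 blk=26 s=2: MISS | VC []
  [2] addr=0x39 blk=7 s=3: L1-HIT | VC []
  [3] addr=0xb7 blk=22 s=2: MISS | VC [26]
  [4] addr=0x36 blk=6 s=2: MISS | VC [26, 22]
  [5] addr=0xd0 blk=26 s=2: VC-HIT | VC [6, 22]
  [6] addr=0xfa blk=31 s=3: MISS | VC [6, 22, 7]
  [7] addr=0xba blk=23 s=3: MISS | VC [6, 22, 7, 31]
  [8] addr=0xb8 blk=23 s=3: L1-HIT | VC [6, 22, 7, 31]
  [9] addr=0xb7 blk=22 s=2: VC-HIT | VC [6, 26, 7, 31]
  [10] addr=0x3c blk=7 s=3: VC-HIT | VC [6, 26, 23, 31]
  [11] addr=0xba blk=23 s=3: VC-HIT | VC [6, 26, 7, 31]
  [12] addr=0xbd blk=23 s=3: L1-HIT | VC [6, 26, 7, 31]
  [13] addr=0xb5 blk=22 s=2: L1-HIT | VC [6, 26, 7, 31]
  [14] addr=0xfd blk=31 s=3: VC-HIT | VC [6, 26, 7, 23]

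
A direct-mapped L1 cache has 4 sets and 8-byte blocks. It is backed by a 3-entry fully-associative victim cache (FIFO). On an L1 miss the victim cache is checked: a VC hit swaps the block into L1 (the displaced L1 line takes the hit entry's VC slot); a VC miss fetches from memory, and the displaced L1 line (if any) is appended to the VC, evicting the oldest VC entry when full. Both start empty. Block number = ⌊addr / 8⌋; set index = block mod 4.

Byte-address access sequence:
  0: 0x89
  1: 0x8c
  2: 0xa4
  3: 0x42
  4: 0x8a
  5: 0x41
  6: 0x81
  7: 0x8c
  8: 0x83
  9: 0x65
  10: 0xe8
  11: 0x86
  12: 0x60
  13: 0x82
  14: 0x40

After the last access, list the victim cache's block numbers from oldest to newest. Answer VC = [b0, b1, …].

VC = [16, 12, 17]

#0 0x89→b17/s1 MISS; vc=[]
#1 0x8c→b17/s1 L1-HIT; vc=[]
#2 0xa4→b20/s0 MISS; vc=[]
#3 0x42→b8/s0 MISS; vc=[20]
#4 0x8a→b17/s1 L1-HIT; vc=[20]
#5 0x41→b8/s0 L1-HIT; vc=[20]
#6 0x81→b16/s0 MISS; vc=[20,8]
#7 0x8c→b17/s1 L1-HIT; vc=[20,8]
#8 0x83→b16/s0 L1-HIT; vc=[20,8]
#9 0x65→b12/s0 MISS; vc=[20,8,16]
#10 0xe8→b29/s1 MISS; vc=[8,16,17]
#11 0x86→b16/s0 VC-HIT; vc=[8,12,17]
#12 0x60→b12/s0 VC-HIT; vc=[8,16,17]
#13 0x82→b16/s0 VC-HIT; vc=[8,12,17]
#14 0x40→b8/s0 VC-HIT; vc=[16,12,17]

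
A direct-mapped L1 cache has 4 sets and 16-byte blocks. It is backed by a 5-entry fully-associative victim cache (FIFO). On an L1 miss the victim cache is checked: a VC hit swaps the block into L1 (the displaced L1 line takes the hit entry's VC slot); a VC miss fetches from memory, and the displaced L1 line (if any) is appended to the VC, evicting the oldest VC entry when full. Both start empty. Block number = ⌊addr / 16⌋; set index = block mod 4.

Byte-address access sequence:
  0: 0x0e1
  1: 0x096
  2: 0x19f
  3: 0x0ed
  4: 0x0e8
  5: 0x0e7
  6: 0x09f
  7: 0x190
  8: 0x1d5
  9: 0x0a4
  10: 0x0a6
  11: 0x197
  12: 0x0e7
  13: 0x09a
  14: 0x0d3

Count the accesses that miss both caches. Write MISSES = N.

MISSES = 6

#0 0xe1→b14/s2 MISS; vc=[]
#1 0x96→b9/s1 MISS; vc=[]
#2 0x19f→b25/s1 MISS; vc=[9]
#3 0xed→b14/s2 L1-HIT; vc=[9]
#4 0xe8→b14/s2 L1-HIT; vc=[9]
#5 0xe7→b14/s2 L1-HIT; vc=[9]
#6 0x9f→b9/s1 VC-HIT; vc=[25]
#7 0x190→b25/s1 VC-HIT; vc=[9]
#8 0x1d5→b29/s1 MISS; vc=[9,25]
#9 0xa4→b10/s2 MISS; vc=[9,25,14]
#10 0xa6→b10/s2 L1-HIT; vc=[9,25,14]
#11 0x197→b25/s1 VC-HIT; vc=[9,29,14]
#12 0xe7→b14/s2 VC-HIT; vc=[9,29,10]
#13 0x9a→b9/s1 VC-HIT; vc=[25,29,10]
#14 0xd3→b13/s1 MISS; vc=[25,29,10,9]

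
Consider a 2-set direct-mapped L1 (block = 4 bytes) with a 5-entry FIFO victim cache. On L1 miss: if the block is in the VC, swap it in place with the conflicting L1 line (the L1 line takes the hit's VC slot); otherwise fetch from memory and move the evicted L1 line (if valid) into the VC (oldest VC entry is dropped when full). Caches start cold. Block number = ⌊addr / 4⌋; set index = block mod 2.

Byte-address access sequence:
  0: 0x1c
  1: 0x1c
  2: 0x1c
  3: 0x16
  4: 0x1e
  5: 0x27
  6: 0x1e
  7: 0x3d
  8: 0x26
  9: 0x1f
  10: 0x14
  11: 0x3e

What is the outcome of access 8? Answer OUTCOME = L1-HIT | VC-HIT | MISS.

OUTCOME = VC-HIT

#0 0x1c→b7/s1 MISS; vc=[]
#1 0x1c→b7/s1 L1-HIT; vc=[]
#2 0x1c→b7/s1 L1-HIT; vc=[]
#3 0x16→b5/s1 MISS; vc=[7]
#4 0x1e→b7/s1 VC-HIT; vc=[5]
#5 0x27→b9/s1 MISS; vc=[5,7]
#6 0x1e→b7/s1 VC-HIT; vc=[5,9]
#7 0x3d→b15/s1 MISS; vc=[5,9,7]
#8 0x26→b9/s1 VC-HIT; vc=[5,15,7]
#9 0x1f→b7/s1 VC-HIT; vc=[5,15,9]
#10 0x14→b5/s1 VC-HIT; vc=[7,15,9]
#11 0x3e→b15/s1 VC-HIT; vc=[7,5,9]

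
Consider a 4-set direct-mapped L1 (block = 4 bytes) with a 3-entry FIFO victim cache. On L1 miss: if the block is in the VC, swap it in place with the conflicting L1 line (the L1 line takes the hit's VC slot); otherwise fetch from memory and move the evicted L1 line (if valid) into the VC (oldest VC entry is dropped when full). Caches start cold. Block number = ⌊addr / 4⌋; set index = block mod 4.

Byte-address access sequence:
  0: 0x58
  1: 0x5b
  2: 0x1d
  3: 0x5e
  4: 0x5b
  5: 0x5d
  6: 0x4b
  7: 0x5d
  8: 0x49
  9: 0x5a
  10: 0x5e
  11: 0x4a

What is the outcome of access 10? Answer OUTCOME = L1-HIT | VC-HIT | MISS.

#0 0x58→b22/s2 MISS; vc=[]
#1 0x5b→b22/s2 L1-HIT; vc=[]
#2 0x1d→b7/s3 MISS; vc=[]
#3 0x5e→b23/s3 MISS; vc=[7]
#4 0x5b→b22/s2 L1-HIT; vc=[7]
#5 0x5d→b23/s3 L1-HIT; vc=[7]
#6 0x4b→b18/s2 MISS; vc=[7,22]
#7 0x5d→b23/s3 L1-HIT; vc=[7,22]
#8 0x49→b18/s2 L1-HIT; vc=[7,22]
#9 0x5a→b22/s2 VC-HIT; vc=[7,18]
#10 0x5e→b23/s3 L1-HIT; vc=[7,18]
#11 0x4a→b18/s2 VC-HIT; vc=[7,22]

OUTCOME = L1-HIT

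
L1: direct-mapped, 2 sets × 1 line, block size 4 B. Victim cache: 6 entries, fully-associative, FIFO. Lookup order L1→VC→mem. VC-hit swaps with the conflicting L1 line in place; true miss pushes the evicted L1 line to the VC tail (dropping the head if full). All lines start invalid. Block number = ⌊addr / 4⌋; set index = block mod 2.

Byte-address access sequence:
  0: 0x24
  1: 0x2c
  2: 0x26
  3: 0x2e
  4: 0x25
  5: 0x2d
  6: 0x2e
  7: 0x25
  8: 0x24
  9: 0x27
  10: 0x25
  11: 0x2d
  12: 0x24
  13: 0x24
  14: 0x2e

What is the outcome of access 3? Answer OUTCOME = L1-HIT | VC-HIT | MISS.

0: 0x24 (blk 9, set 1) → MISS  vc=[]
1: 0x2c (blk 11, set 1) → MISS  vc=[9]
2: 0x26 (blk 9, set 1) → VC-HIT  vc=[11]
3: 0x2e (blk 11, set 1) → VC-HIT  vc=[9]
4: 0x25 (blk 9, set 1) → VC-HIT  vc=[11]
5: 0x2d (blk 11, set 1) → VC-HIT  vc=[9]
6: 0x2e (blk 11, set 1) → L1-HIT  vc=[9]
7: 0x25 (blk 9, set 1) → VC-HIT  vc=[11]
8: 0x24 (blk 9, set 1) → L1-HIT  vc=[11]
9: 0x27 (blk 9, set 1) → L1-HIT  vc=[11]
10: 0x25 (blk 9, set 1) → L1-HIT  vc=[11]
11: 0x2d (blk 11, set 1) → VC-HIT  vc=[9]
12: 0x24 (blk 9, set 1) → VC-HIT  vc=[11]
13: 0x24 (blk 9, set 1) → L1-HIT  vc=[11]
14: 0x2e (blk 11, set 1) → VC-HIT  vc=[9]

OUTCOME = VC-HIT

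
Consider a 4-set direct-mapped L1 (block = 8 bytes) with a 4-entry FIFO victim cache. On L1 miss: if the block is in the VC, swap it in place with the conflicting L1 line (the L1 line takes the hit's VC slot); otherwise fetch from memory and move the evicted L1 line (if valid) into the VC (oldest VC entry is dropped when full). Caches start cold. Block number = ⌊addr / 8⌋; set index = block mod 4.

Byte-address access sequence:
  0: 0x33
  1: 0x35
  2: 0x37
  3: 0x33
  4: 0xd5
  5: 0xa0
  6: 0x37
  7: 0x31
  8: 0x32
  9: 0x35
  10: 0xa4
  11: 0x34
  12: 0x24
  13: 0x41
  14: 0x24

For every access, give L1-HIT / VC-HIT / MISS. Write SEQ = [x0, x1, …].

SEQ = [MISS, L1-HIT, L1-HIT, L1-HIT, MISS, MISS, VC-HIT, L1-HIT, L1-HIT, L1-HIT, L1-HIT, L1-HIT, MISS, MISS, VC-HIT]

  [0] addr=0x33 blk=6 s=2: MISS | VC []
  [1] addr=0x35 blk=6 s=2: L1-HIT | VC []
  [2] addr=0x37 blk=6 s=2: L1-HIT | VC []
  [3] addr=0x33 blk=6 s=2: L1-HIT | VC []
  [4] addr=0xd5 blk=26 s=2: MISS | VC [6]
  [5] addr=0xa0 blk=20 s=0: MISS | VC [6]
  [6] addr=0x37 blk=6 s=2: VC-HIT | VC [26]
  [7] addr=0x31 blk=6 s=2: L1-HIT | VC [26]
  [8] addr=0x32 blk=6 s=2: L1-HIT | VC [26]
  [9] addr=0x35 blk=6 s=2: L1-HIT | VC [26]
  [10] addr=0xa4 blk=20 s=0: L1-HIT | VC [26]
  [11] addr=0x34 blk=6 s=2: L1-HIT | VC [26]
  [12] addr=0x24 blk=4 s=0: MISS | VC [26, 20]
  [13] addr=0x41 blk=8 s=0: MISS | VC [26, 20, 4]
  [14] addr=0x24 blk=4 s=0: VC-HIT | VC [26, 20, 8]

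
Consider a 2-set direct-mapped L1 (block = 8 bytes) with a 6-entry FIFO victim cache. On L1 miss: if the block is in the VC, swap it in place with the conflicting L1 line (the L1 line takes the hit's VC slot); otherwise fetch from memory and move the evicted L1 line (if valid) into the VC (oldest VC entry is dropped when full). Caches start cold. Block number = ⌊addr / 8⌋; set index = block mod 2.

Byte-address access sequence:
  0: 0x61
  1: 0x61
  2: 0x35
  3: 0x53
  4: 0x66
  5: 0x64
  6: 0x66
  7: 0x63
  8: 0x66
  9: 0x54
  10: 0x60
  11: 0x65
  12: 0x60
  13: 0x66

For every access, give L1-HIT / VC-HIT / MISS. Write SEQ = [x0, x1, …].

SEQ = [MISS, L1-HIT, MISS, MISS, VC-HIT, L1-HIT, L1-HIT, L1-HIT, L1-HIT, VC-HIT, VC-HIT, L1-HIT, L1-HIT, L1-HIT]

0: 0x61 (blk 12, set 0) → MISS  vc=[]
1: 0x61 (blk 12, set 0) → L1-HIT  vc=[]
2: 0x35 (blk 6, set 0) → MISS  vc=[12]
3: 0x53 (blk 10, set 0) → MISS  vc=[12, 6]
4: 0x66 (blk 12, set 0) → VC-HIT  vc=[10, 6]
5: 0x64 (blk 12, set 0) → L1-HIT  vc=[10, 6]
6: 0x66 (blk 12, set 0) → L1-HIT  vc=[10, 6]
7: 0x63 (blk 12, set 0) → L1-HIT  vc=[10, 6]
8: 0x66 (blk 12, set 0) → L1-HIT  vc=[10, 6]
9: 0x54 (blk 10, set 0) → VC-HIT  vc=[12, 6]
10: 0x60 (blk 12, set 0) → VC-HIT  vc=[10, 6]
11: 0x65 (blk 12, set 0) → L1-HIT  vc=[10, 6]
12: 0x60 (blk 12, set 0) → L1-HIT  vc=[10, 6]
13: 0x66 (blk 12, set 0) → L1-HIT  vc=[10, 6]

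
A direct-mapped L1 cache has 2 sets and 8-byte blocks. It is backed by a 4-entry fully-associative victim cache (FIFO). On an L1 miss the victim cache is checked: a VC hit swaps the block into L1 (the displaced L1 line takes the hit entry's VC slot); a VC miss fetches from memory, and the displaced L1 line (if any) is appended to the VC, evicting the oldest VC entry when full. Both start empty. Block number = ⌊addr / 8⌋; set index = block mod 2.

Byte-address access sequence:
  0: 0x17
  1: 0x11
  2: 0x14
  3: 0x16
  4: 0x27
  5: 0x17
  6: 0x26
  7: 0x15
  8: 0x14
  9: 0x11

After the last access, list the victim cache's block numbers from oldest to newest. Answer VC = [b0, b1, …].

VC = [4]

  [0] addr=0x17 blk=2 s=0: MISS | VC []
  [1] addr=0x11 blk=2 s=0: L1-HIT | VC []
  [2] addr=0x14 blk=2 s=0: L1-HIT | VC []
  [3] addr=0x16 blk=2 s=0: L1-HIT | VC []
  [4] addr=0x27 blk=4 s=0: MISS | VC [2]
  [5] addr=0x17 blk=2 s=0: VC-HIT | VC [4]
  [6] addr=0x26 blk=4 s=0: VC-HIT | VC [2]
  [7] addr=0x15 blk=2 s=0: VC-HIT | VC [4]
  [8] addr=0x14 blk=2 s=0: L1-HIT | VC [4]
  [9] addr=0x11 blk=2 s=0: L1-HIT | VC [4]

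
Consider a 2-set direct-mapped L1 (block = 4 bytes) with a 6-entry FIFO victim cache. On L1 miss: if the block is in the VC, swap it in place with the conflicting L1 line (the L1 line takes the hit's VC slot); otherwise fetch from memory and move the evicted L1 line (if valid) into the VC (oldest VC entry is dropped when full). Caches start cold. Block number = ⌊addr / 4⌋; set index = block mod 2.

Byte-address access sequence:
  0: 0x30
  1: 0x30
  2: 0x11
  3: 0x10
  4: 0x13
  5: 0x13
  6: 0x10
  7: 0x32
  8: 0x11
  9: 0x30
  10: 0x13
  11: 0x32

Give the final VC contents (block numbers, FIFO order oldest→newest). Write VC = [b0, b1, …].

VC = [4]

#0 0x30→b12/s0 MISS; vc=[]
#1 0x30→b12/s0 L1-HIT; vc=[]
#2 0x11→b4/s0 MISS; vc=[12]
#3 0x10→b4/s0 L1-HIT; vc=[12]
#4 0x13→b4/s0 L1-HIT; vc=[12]
#5 0x13→b4/s0 L1-HIT; vc=[12]
#6 0x10→b4/s0 L1-HIT; vc=[12]
#7 0x32→b12/s0 VC-HIT; vc=[4]
#8 0x11→b4/s0 VC-HIT; vc=[12]
#9 0x30→b12/s0 VC-HIT; vc=[4]
#10 0x13→b4/s0 VC-HIT; vc=[12]
#11 0x32→b12/s0 VC-HIT; vc=[4]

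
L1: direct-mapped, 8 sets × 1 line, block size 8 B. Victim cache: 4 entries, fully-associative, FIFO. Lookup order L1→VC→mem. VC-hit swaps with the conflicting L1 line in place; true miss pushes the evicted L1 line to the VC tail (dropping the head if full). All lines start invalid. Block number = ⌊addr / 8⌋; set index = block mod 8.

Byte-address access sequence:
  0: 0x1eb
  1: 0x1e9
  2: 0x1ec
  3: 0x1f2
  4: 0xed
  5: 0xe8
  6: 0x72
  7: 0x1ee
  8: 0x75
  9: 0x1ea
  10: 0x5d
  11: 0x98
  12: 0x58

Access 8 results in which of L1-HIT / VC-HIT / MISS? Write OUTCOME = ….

OUTCOME = L1-HIT

  [0] addr=0x1eb blk=61 s=5: MISS | VC []
  [1] addr=0x1e9 blk=61 s=5: L1-HIT | VC []
  [2] addr=0x1ec blk=61 s=5: L1-HIT | VC []
  [3] addr=0x1f2 blk=62 s=6: MISS | VC []
  [4] addr=0xed blk=29 s=5: MISS | VC [61]
  [5] addr=0xe8 blk=29 s=5: L1-HIT | VC [61]
  [6] addr=0x72 blk=14 s=6: MISS | VC [61, 62]
  [7] addr=0x1ee blk=61 s=5: VC-HIT | VC [29, 62]
  [8] addr=0x75 blk=14 s=6: L1-HIT | VC [29, 62]
  [9] addr=0x1ea blk=61 s=5: L1-HIT | VC [29, 62]
  [10] addr=0x5d blk=11 s=3: MISS | VC [29, 62]
  [11] addr=0x98 blk=19 s=3: MISS | VC [29, 62, 11]
  [12] addr=0x58 blk=11 s=3: VC-HIT | VC [29, 62, 19]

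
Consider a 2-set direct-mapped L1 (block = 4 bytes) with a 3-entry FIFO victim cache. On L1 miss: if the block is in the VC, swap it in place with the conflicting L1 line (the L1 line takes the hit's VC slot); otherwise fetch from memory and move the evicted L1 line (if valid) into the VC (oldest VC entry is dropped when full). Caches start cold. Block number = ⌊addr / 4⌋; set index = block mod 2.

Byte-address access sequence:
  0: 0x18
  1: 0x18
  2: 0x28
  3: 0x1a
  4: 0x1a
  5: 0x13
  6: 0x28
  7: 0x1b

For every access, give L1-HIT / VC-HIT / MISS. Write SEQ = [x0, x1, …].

SEQ = [MISS, L1-HIT, MISS, VC-HIT, L1-HIT, MISS, VC-HIT, VC-HIT]

  [0] addr=0x18 blk=6 s=0: MISS | VC []
  [1] addr=0x18 blk=6 s=0: L1-HIT | VC []
  [2] addr=0x28 blk=10 s=0: MISS | VC [6]
  [3] addr=0x1a blk=6 s=0: VC-HIT | VC [10]
  [4] addr=0x1a blk=6 s=0: L1-HIT | VC [10]
  [5] addr=0x13 blk=4 s=0: MISS | VC [10, 6]
  [6] addr=0x28 blk=10 s=0: VC-HIT | VC [4, 6]
  [7] addr=0x1b blk=6 s=0: VC-HIT | VC [4, 10]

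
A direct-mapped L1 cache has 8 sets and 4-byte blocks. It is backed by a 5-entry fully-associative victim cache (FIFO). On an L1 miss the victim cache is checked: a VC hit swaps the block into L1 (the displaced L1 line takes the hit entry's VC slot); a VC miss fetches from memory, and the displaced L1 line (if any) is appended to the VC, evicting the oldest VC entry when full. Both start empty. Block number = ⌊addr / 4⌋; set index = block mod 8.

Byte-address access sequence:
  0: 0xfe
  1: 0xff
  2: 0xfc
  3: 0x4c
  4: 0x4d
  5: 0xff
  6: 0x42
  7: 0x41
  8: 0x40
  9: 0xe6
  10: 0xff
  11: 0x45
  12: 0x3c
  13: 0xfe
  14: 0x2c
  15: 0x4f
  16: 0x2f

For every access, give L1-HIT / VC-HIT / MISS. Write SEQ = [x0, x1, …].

0: 0xfe (blk 63, set 7) → MISS  vc=[]
1: 0xff (blk 63, set 7) → L1-HIT  vc=[]
2: 0xfc (blk 63, set 7) → L1-HIT  vc=[]
3: 0x4c (blk 19, set 3) → MISS  vc=[]
4: 0x4d (blk 19, set 3) → L1-HIT  vc=[]
5: 0xff (blk 63, set 7) → L1-HIT  vc=[]
6: 0x42 (blk 16, set 0) → MISS  vc=[]
7: 0x41 (blk 16, set 0) → L1-HIT  vc=[]
8: 0x40 (blk 16, set 0) → L1-HIT  vc=[]
9: 0xe6 (blk 57, set 1) → MISS  vc=[]
10: 0xff (blk 63, set 7) → L1-HIT  vc=[]
11: 0x45 (blk 17, set 1) → MISS  vc=[57]
12: 0x3c (blk 15, set 7) → MISS  vc=[57, 63]
13: 0xfe (blk 63, set 7) → VC-HIT  vc=[57, 15]
14: 0x2c (blk 11, set 3) → MISS  vc=[57, 15, 19]
15: 0x4f (blk 19, set 3) → VC-HIT  vc=[57, 15, 11]
16: 0x2f (blk 11, set 3) → VC-HIT  vc=[57, 15, 19]

SEQ = [MISS, L1-HIT, L1-HIT, MISS, L1-HIT, L1-HIT, MISS, L1-HIT, L1-HIT, MISS, L1-HIT, MISS, MISS, VC-HIT, MISS, VC-HIT, VC-HIT]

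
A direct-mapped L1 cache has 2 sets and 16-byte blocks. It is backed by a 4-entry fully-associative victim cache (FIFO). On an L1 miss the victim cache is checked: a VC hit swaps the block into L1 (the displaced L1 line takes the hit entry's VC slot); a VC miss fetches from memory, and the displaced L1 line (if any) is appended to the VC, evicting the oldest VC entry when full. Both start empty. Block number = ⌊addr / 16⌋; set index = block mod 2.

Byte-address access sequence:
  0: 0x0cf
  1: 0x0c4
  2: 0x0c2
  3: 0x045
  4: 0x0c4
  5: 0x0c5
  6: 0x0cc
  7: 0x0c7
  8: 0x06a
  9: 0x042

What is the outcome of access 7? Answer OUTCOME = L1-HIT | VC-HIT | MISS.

OUTCOME = L1-HIT

#0 0xcf→b12/s0 MISS; vc=[]
#1 0xc4→b12/s0 L1-HIT; vc=[]
#2 0xc2→b12/s0 L1-HIT; vc=[]
#3 0x45→b4/s0 MISS; vc=[12]
#4 0xc4→b12/s0 VC-HIT; vc=[4]
#5 0xc5→b12/s0 L1-HIT; vc=[4]
#6 0xcc→b12/s0 L1-HIT; vc=[4]
#7 0xc7→b12/s0 L1-HIT; vc=[4]
#8 0x6a→b6/s0 MISS; vc=[4,12]
#9 0x42→b4/s0 VC-HIT; vc=[6,12]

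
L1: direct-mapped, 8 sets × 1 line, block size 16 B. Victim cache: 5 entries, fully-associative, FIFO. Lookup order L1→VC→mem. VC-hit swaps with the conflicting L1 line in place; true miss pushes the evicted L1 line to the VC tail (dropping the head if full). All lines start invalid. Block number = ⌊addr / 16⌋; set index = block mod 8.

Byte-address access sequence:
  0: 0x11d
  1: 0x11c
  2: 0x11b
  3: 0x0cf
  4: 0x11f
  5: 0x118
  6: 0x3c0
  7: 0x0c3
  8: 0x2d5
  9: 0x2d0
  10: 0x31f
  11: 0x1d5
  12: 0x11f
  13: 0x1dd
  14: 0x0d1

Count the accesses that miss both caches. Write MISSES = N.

  [0] addr=0x11d blk=17 s=1: MISS | VC []
  [1] addr=0x11c blk=17 s=1: L1-HIT | VC []
  [2] addr=0x11b blk=17 s=1: L1-HIT | VC []
  [3] addr=0xcf blk=12 s=4: MISS | VC []
  [4] addr=0x11f blk=17 s=1: L1-HIT | VC []
  [5] addr=0x118 blk=17 s=1: L1-HIT | VC []
  [6] addr=0x3c0 blk=60 s=4: MISS | VC [12]
  [7] addr=0xc3 blk=12 s=4: VC-HIT | VC [60]
  [8] addr=0x2d5 blk=45 s=5: MISS | VC [60]
  [9] addr=0x2d0 blk=45 s=5: L1-HIT | VC [60]
  [10] addr=0x31f blk=49 s=1: MISS | VC [60, 17]
  [11] addr=0x1d5 blk=29 s=5: MISS | VC [60, 17, 45]
  [12] addr=0x11f blk=17 s=1: VC-HIT | VC [60, 49, 45]
  [13] addr=0x1dd blk=29 s=5: L1-HIT | VC [60, 49, 45]
  [14] addr=0xd1 blk=13 s=5: MISS | VC [60, 49, 45, 29]

MISSES = 7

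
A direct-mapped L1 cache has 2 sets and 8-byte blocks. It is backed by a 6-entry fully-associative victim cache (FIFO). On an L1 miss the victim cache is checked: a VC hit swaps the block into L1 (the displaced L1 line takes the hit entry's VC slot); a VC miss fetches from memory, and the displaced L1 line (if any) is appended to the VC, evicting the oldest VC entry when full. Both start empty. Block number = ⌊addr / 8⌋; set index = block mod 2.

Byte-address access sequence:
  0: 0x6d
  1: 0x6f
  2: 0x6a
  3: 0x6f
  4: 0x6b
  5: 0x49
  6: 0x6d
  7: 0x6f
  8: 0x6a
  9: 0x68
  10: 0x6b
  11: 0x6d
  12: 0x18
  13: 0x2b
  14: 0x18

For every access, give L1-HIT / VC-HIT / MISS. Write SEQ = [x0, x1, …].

0: 0x6d (blk 13, set 1) → MISS  vc=[]
1: 0x6f (blk 13, set 1) → L1-HIT  vc=[]
2: 0x6a (blk 13, set 1) → L1-HIT  vc=[]
3: 0x6f (blk 13, set 1) → L1-HIT  vc=[]
4: 0x6b (blk 13, set 1) → L1-HIT  vc=[]
5: 0x49 (blk 9, set 1) → MISS  vc=[13]
6: 0x6d (blk 13, set 1) → VC-HIT  vc=[9]
7: 0x6f (blk 13, set 1) → L1-HIT  vc=[9]
8: 0x6a (blk 13, set 1) → L1-HIT  vc=[9]
9: 0x68 (blk 13, set 1) → L1-HIT  vc=[9]
10: 0x6b (blk 13, set 1) → L1-HIT  vc=[9]
11: 0x6d (blk 13, set 1) → L1-HIT  vc=[9]
12: 0x18 (blk 3, set 1) → MISS  vc=[9, 13]
13: 0x2b (blk 5, set 1) → MISS  vc=[9, 13, 3]
14: 0x18 (blk 3, set 1) → VC-HIT  vc=[9, 13, 5]

SEQ = [MISS, L1-HIT, L1-HIT, L1-HIT, L1-HIT, MISS, VC-HIT, L1-HIT, L1-HIT, L1-HIT, L1-HIT, L1-HIT, MISS, MISS, VC-HIT]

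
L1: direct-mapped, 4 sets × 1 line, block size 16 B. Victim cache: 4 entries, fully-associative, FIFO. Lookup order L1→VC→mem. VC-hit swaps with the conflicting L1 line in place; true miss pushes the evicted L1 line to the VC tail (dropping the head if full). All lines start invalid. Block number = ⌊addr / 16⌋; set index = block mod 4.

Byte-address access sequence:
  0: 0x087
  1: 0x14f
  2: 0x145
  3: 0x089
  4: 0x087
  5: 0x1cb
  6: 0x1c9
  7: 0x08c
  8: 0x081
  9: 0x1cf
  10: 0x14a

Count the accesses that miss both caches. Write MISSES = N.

0: 0x87 (blk 8, set 0) → MISS  vc=[]
1: 0x14f (blk 20, set 0) → MISS  vc=[8]
2: 0x145 (blk 20, set 0) → L1-HIT  vc=[8]
3: 0x89 (blk 8, set 0) → VC-HIT  vc=[20]
4: 0x87 (blk 8, set 0) → L1-HIT  vc=[20]
5: 0x1cb (blk 28, set 0) → MISS  vc=[20, 8]
6: 0x1c9 (blk 28, set 0) → L1-HIT  vc=[20, 8]
7: 0x8c (blk 8, set 0) → VC-HIT  vc=[20, 28]
8: 0x81 (blk 8, set 0) → L1-HIT  vc=[20, 28]
9: 0x1cf (blk 28, set 0) → VC-HIT  vc=[20, 8]
10: 0x14a (blk 20, set 0) → VC-HIT  vc=[28, 8]

MISSES = 3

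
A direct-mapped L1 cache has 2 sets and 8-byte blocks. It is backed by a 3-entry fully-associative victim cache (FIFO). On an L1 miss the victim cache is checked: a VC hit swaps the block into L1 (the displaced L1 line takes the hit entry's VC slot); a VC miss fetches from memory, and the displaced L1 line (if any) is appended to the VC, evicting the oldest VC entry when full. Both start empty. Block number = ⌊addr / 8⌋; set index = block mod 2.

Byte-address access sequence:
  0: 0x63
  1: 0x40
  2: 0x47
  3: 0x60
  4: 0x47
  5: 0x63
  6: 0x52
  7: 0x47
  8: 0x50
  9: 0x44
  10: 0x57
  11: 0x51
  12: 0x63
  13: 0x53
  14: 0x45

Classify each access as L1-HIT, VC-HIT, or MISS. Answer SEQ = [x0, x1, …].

SEQ = [MISS, MISS, L1-HIT, VC-HIT, VC-HIT, VC-HIT, MISS, VC-HIT, VC-HIT, VC-HIT, VC-HIT, L1-HIT, VC-HIT, VC-HIT, VC-HIT]

0: 0x63 (blk 12, set 0) → MISS  vc=[]
1: 0x40 (blk 8, set 0) → MISS  vc=[12]
2: 0x47 (blk 8, set 0) → L1-HIT  vc=[12]
3: 0x60 (blk 12, set 0) → VC-HIT  vc=[8]
4: 0x47 (blk 8, set 0) → VC-HIT  vc=[12]
5: 0x63 (blk 12, set 0) → VC-HIT  vc=[8]
6: 0x52 (blk 10, set 0) → MISS  vc=[8, 12]
7: 0x47 (blk 8, set 0) → VC-HIT  vc=[10, 12]
8: 0x50 (blk 10, set 0) → VC-HIT  vc=[8, 12]
9: 0x44 (blk 8, set 0) → VC-HIT  vc=[10, 12]
10: 0x57 (blk 10, set 0) → VC-HIT  vc=[8, 12]
11: 0x51 (blk 10, set 0) → L1-HIT  vc=[8, 12]
12: 0x63 (blk 12, set 0) → VC-HIT  vc=[8, 10]
13: 0x53 (blk 10, set 0) → VC-HIT  vc=[8, 12]
14: 0x45 (blk 8, set 0) → VC-HIT  vc=[10, 12]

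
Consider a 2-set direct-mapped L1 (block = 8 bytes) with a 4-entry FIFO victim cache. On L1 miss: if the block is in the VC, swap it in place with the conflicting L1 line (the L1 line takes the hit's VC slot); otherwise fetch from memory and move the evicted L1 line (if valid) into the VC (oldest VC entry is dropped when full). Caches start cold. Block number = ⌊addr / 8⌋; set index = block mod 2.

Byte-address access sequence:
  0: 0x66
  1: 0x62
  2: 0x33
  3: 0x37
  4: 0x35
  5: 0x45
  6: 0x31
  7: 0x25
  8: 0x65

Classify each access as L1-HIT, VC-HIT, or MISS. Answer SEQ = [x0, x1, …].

#0 0x66→b12/s0 MISS; vc=[]
#1 0x62→b12/s0 L1-HIT; vc=[]
#2 0x33→b6/s0 MISS; vc=[12]
#3 0x37→b6/s0 L1-HIT; vc=[12]
#4 0x35→b6/s0 L1-HIT; vc=[12]
#5 0x45→b8/s0 MISS; vc=[12,6]
#6 0x31→b6/s0 VC-HIT; vc=[12,8]
#7 0x25→b4/s0 MISS; vc=[12,8,6]
#8 0x65→b12/s0 VC-HIT; vc=[4,8,6]

SEQ = [MISS, L1-HIT, MISS, L1-HIT, L1-HIT, MISS, VC-HIT, MISS, VC-HIT]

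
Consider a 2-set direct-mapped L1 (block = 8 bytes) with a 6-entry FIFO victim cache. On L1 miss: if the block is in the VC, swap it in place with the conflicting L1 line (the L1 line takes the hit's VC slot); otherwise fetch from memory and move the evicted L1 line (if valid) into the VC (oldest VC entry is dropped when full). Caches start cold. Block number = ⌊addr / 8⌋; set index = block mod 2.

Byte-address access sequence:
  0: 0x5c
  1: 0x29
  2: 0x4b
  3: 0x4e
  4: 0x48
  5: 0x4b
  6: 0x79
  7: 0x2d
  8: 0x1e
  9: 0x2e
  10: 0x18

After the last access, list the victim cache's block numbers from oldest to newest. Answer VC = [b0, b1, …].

VC = [11, 15, 9, 5]

  [0] addr=0x5c blk=11 s=1: MISS | VC []
  [1] addr=0x29 blk=5 s=1: MISS | VC [11]
  [2] addr=0x4b blk=9 s=1: MISS | VC [11, 5]
  [3] addr=0x4e blk=9 s=1: L1-HIT | VC [11, 5]
  [4] addr=0x48 blk=9 s=1: L1-HIT | VC [11, 5]
  [5] addr=0x4b blk=9 s=1: L1-HIT | VC [11, 5]
  [6] addr=0x79 blk=15 s=1: MISS | VC [11, 5, 9]
  [7] addr=0x2d blk=5 s=1: VC-HIT | VC [11, 15, 9]
  [8] addr=0x1e blk=3 s=1: MISS | VC [11, 15, 9, 5]
  [9] addr=0x2e blk=5 s=1: VC-HIT | VC [11, 15, 9, 3]
  [10] addr=0x18 blk=3 s=1: VC-HIT | VC [11, 15, 9, 5]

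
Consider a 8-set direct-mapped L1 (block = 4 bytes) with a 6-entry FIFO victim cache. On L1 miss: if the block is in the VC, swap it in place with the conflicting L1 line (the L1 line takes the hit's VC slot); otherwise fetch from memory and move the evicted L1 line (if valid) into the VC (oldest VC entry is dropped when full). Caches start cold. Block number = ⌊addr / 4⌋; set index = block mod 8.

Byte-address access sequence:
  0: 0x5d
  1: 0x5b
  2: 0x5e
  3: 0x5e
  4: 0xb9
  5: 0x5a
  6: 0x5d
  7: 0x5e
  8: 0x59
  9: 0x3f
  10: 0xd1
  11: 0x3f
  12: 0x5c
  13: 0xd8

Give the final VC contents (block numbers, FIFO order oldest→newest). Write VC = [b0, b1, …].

VC = [46, 15, 22]

  [0] addr=0x5d blk=23 s=7: MISS | VC []
  [1] addr=0x5b blk=22 s=6: MISS | VC []
  [2] addr=0x5e blk=23 s=7: L1-HIT | VC []
  [3] addr=0x5e blk=23 s=7: L1-HIT | VC []
  [4] addr=0xb9 blk=46 s=6: MISS | VC [22]
  [5] addr=0x5a blk=22 s=6: VC-HIT | VC [46]
  [6] addr=0x5d blk=23 s=7: L1-HIT | VC [46]
  [7] addr=0x5e blk=23 s=7: L1-HIT | VC [46]
  [8] addr=0x59 blk=22 s=6: L1-HIT | VC [46]
  [9] addr=0x3f blk=15 s=7: MISS | VC [46, 23]
  [10] addr=0xd1 blk=52 s=4: MISS | VC [46, 23]
  [11] addr=0x3f blk=15 s=7: L1-HIT | VC [46, 23]
  [12] addr=0x5c blk=23 s=7: VC-HIT | VC [46, 15]
  [13] addr=0xd8 blk=54 s=6: MISS | VC [46, 15, 22]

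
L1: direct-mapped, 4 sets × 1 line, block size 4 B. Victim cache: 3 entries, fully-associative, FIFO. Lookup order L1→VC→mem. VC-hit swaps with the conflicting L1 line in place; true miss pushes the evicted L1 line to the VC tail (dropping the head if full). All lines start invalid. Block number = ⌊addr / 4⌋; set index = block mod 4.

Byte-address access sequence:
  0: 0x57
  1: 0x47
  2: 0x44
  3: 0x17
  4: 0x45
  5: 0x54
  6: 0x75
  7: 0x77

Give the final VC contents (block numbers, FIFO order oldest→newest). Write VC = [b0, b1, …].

VC = [17, 5, 21]

  [0] addr=0x57 blk=21 s=1: MISS | VC []
  [1] addr=0x47 blk=17 s=1: MISS | VC [21]
  [2] addr=0x44 blk=17 s=1: L1-HIT | VC [21]
  [3] addr=0x17 blk=5 s=1: MISS | VC [21, 17]
  [4] addr=0x45 blk=17 s=1: VC-HIT | VC [21, 5]
  [5] addr=0x54 blk=21 s=1: VC-HIT | VC [17, 5]
  [6] addr=0x75 blk=29 s=1: MISS | VC [17, 5, 21]
  [7] addr=0x77 blk=29 s=1: L1-HIT | VC [17, 5, 21]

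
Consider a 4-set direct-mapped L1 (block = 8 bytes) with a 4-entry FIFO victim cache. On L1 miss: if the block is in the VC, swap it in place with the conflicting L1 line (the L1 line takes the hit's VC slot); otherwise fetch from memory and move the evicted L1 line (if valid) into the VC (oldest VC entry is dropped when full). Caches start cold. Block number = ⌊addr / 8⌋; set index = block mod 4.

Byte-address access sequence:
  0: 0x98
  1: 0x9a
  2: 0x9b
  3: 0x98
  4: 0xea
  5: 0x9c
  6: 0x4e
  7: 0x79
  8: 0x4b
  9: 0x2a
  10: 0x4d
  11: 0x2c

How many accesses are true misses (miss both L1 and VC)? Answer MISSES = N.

MISSES = 5

#0 0x98→b19/s3 MISS; vc=[]
#1 0x9a→b19/s3 L1-HIT; vc=[]
#2 0x9b→b19/s3 L1-HIT; vc=[]
#3 0x98→b19/s3 L1-HIT; vc=[]
#4 0xea→b29/s1 MISS; vc=[]
#5 0x9c→b19/s3 L1-HIT; vc=[]
#6 0x4e→b9/s1 MISS; vc=[29]
#7 0x79→b15/s3 MISS; vc=[29,19]
#8 0x4b→b9/s1 L1-HIT; vc=[29,19]
#9 0x2a→b5/s1 MISS; vc=[29,19,9]
#10 0x4d→b9/s1 VC-HIT; vc=[29,19,5]
#11 0x2c→b5/s1 VC-HIT; vc=[29,19,9]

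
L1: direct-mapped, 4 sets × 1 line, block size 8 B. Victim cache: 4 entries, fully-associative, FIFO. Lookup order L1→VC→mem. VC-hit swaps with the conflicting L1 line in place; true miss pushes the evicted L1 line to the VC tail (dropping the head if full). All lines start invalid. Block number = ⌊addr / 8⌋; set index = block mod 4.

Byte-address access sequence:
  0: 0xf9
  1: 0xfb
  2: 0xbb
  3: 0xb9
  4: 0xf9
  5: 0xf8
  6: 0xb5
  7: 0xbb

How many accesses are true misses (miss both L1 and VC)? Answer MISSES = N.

0: 0xf9 (blk 31, set 3) → MISS  vc=[]
1: 0xfb (blk 31, set 3) → L1-HIT  vc=[]
2: 0xbb (blk 23, set 3) → MISS  vc=[31]
3: 0xb9 (blk 23, set 3) → L1-HIT  vc=[31]
4: 0xf9 (blk 31, set 3) → VC-HIT  vc=[23]
5: 0xf8 (blk 31, set 3) → L1-HIT  vc=[23]
6: 0xb5 (blk 22, set 2) → MISS  vc=[23]
7: 0xbb (blk 23, set 3) → VC-HIT  vc=[31]

MISSES = 3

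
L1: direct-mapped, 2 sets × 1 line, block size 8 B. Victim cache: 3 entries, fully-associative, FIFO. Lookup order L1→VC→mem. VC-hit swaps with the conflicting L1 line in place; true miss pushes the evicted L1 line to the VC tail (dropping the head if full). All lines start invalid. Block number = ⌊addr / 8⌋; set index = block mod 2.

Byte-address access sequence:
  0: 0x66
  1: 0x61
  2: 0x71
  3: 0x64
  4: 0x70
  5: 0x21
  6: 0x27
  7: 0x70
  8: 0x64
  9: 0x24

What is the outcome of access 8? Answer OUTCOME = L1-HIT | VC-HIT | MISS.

OUTCOME = VC-HIT

  [0] addr=0x66 blk=12 s=0: MISS | VC []
  [1] addr=0x61 blk=12 s=0: L1-HIT | VC []
  [2] addr=0x71 blk=14 s=0: MISS | VC [12]
  [3] addr=0x64 blk=12 s=0: VC-HIT | VC [14]
  [4] addr=0x70 blk=14 s=0: VC-HIT | VC [12]
  [5] addr=0x21 blk=4 s=0: MISS | VC [12, 14]
  [6] addr=0x27 blk=4 s=0: L1-HIT | VC [12, 14]
  [7] addr=0x70 blk=14 s=0: VC-HIT | VC [12, 4]
  [8] addr=0x64 blk=12 s=0: VC-HIT | VC [14, 4]
  [9] addr=0x24 blk=4 s=0: VC-HIT | VC [14, 12]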